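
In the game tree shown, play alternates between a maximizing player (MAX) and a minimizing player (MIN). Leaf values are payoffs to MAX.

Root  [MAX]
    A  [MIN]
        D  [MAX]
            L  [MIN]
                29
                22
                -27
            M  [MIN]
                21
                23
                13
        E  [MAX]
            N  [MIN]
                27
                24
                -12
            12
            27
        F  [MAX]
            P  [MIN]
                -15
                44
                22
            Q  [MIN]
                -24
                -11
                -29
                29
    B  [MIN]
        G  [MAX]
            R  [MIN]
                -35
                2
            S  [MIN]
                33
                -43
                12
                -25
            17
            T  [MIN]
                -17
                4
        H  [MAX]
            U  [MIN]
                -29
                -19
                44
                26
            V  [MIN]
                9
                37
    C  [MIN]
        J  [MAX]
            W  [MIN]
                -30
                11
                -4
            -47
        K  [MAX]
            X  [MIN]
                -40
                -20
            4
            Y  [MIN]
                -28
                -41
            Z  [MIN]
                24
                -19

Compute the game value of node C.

-30

W (MIN): min(-30, 11, -4) = -30
J (MAX): max(-30, -47) = -30
X (MIN): min(-40, -20) = -40
Y (MIN): min(-28, -41) = -41
Z (MIN): min(24, -19) = -19
K (MAX): max(-40, 4, -41, -19) = 4
C (MIN): min(-30, 4) = -30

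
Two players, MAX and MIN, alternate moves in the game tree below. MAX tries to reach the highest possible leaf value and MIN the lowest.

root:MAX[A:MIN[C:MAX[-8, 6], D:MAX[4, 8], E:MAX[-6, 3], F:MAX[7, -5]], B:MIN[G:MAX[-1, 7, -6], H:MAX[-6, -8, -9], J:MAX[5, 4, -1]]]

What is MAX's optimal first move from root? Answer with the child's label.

A

C (MAX): max(-8, 6) = 6
D (MAX): max(4, 8) = 8
E (MAX): max(-6, 3) = 3
F (MAX): max(7, -5) = 7
A (MIN): min(6, 8, 3, 7) = 3
G (MAX): max(-1, 7, -6) = 7
H (MAX): max(-6, -8, -9) = -6
J (MAX): max(5, 4, -1) = 5
B (MIN): min(7, -6, 5) = -6
root (MAX): max(3, -6) = 3
MAX at root wants the highest of {A=3, B=-6}, so chooses A.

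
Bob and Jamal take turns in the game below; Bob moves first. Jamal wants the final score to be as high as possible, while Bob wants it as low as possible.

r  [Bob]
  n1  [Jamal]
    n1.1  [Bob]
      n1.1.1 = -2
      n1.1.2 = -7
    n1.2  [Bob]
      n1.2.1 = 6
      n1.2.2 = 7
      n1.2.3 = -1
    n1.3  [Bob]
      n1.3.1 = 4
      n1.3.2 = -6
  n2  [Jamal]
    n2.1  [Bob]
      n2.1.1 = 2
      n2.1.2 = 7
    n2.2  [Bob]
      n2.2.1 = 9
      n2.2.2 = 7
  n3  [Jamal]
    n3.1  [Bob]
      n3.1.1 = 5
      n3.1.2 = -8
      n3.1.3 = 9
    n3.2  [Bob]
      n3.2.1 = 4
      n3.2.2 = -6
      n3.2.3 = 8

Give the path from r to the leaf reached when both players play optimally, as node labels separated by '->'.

r -> n3 -> n3.2 -> n3.2.2

n1.1 (Bob): min(-2, -7) = -7
n1.2 (Bob): min(6, 7, -1) = -1
n1.3 (Bob): min(4, -6) = -6
n1 (Jamal): max(-7, -1, -6) = -1
n2.1 (Bob): min(2, 7) = 2
n2.2 (Bob): min(9, 7) = 7
n2 (Jamal): max(2, 7) = 7
n3.1 (Bob): min(5, -8, 9) = -8
n3.2 (Bob): min(4, -6, 8) = -6
n3 (Jamal): max(-8, -6) = -6
r (Bob): min(-1, 7, -6) = -6
At r, Bob picks n3 (lowest: -6).
At n3, Jamal picks n3.2 (highest: -6).
At n3.2, Bob picks n3.2.2 (lowest: -6).
Terminal value -6.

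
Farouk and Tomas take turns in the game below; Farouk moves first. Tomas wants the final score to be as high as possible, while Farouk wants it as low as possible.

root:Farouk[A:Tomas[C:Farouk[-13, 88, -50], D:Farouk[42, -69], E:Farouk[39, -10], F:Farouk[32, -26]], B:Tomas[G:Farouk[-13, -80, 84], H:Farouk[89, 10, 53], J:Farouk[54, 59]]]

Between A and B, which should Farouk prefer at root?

C (Farouk): min(-13, 88, -50) = -50
D (Farouk): min(42, -69) = -69
E (Farouk): min(39, -10) = -10
F (Farouk): min(32, -26) = -26
A (Tomas): max(-50, -69, -10, -26) = -10
G (Farouk): min(-13, -80, 84) = -80
H (Farouk): min(89, 10, 53) = 10
J (Farouk): min(54, 59) = 54
B (Tomas): max(-80, 10, 54) = 54
Farouk prefers the lower value; A=-10, B=54. A is better since -10 < 54.

A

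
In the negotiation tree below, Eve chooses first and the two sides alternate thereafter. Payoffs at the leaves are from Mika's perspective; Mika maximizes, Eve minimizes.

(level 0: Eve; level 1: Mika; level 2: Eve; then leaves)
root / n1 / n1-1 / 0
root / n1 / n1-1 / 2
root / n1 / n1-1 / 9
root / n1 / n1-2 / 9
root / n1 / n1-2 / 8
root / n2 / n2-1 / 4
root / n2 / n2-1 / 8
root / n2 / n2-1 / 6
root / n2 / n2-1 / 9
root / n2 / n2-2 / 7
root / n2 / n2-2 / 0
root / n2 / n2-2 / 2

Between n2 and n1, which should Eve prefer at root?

n2-1 (Eve): min(4, 8, 6, 9) = 4
n2-2 (Eve): min(7, 0, 2) = 0
n2 (Mika): max(4, 0) = 4
n1-1 (Eve): min(0, 2, 9) = 0
n1-2 (Eve): min(9, 8) = 8
n1 (Mika): max(0, 8) = 8
Eve prefers the lower value; n2=4, n1=8. n2 is better since 4 < 8.

n2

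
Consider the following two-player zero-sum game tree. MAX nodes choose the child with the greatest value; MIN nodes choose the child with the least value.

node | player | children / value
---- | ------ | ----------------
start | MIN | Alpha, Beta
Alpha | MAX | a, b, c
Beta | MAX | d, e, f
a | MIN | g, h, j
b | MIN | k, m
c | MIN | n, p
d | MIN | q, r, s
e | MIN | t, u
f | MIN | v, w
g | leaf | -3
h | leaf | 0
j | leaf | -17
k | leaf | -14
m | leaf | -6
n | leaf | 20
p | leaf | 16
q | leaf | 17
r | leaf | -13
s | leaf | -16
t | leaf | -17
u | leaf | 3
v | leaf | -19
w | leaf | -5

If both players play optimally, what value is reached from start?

-16

a (MIN): min(-3, 0, -17) = -17
b (MIN): min(-14, -6) = -14
c (MIN): min(20, 16) = 16
Alpha (MAX): max(-17, -14, 16) = 16
d (MIN): min(17, -13, -16) = -16
e (MIN): min(-17, 3) = -17
f (MIN): min(-19, -5) = -19
Beta (MAX): max(-16, -17, -19) = -16
start (MIN): min(16, -16) = -16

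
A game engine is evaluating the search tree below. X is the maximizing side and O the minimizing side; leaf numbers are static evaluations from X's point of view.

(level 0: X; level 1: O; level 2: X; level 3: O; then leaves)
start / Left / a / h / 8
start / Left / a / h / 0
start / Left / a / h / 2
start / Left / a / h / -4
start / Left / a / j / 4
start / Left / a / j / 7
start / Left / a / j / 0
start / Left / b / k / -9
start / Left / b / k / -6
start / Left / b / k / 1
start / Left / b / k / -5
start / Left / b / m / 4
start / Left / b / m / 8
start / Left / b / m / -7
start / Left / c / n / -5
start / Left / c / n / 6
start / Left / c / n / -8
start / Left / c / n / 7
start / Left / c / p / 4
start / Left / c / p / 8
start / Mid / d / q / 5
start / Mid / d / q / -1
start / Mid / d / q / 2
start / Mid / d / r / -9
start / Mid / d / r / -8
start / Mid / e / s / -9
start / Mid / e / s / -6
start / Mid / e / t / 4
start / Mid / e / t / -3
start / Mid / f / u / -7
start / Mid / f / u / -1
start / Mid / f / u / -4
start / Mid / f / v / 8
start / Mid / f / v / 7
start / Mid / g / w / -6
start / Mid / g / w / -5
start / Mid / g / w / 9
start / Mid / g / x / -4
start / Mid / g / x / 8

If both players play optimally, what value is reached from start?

-4

h (O): min(8, 0, 2, -4) = -4
j (O): min(4, 7, 0) = 0
a (X): max(-4, 0) = 0
k (O): min(-9, -6, 1, -5) = -9
m (O): min(4, 8, -7) = -7
b (X): max(-9, -7) = -7
n (O): min(-5, 6, -8, 7) = -8
p (O): min(4, 8) = 4
c (X): max(-8, 4) = 4
Left (O): min(0, -7, 4) = -7
q (O): min(5, -1, 2) = -1
r (O): min(-9, -8) = -9
d (X): max(-1, -9) = -1
s (O): min(-9, -6) = -9
t (O): min(4, -3) = -3
e (X): max(-9, -3) = -3
u (O): min(-7, -1, -4) = -7
v (O): min(8, 7) = 7
f (X): max(-7, 7) = 7
w (O): min(-6, -5, 9) = -6
x (O): min(-4, 8) = -4
g (X): max(-6, -4) = -4
Mid (O): min(-1, -3, 7, -4) = -4
start (X): max(-7, -4) = -4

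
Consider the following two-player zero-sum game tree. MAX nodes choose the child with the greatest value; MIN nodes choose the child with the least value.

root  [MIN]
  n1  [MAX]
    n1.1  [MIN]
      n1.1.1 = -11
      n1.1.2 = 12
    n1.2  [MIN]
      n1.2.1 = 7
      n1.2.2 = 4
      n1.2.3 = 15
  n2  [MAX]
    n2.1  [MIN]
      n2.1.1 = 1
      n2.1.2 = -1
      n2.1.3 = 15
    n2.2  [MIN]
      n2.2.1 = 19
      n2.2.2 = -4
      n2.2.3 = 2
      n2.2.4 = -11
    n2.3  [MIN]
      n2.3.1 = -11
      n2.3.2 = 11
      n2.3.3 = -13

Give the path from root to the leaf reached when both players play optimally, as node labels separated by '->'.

root -> n2 -> n2.1 -> n2.1.2

n1.1 (MIN): min(-11, 12) = -11
n1.2 (MIN): min(7, 4, 15) = 4
n1 (MAX): max(-11, 4) = 4
n2.1 (MIN): min(1, -1, 15) = -1
n2.2 (MIN): min(19, -4, 2, -11) = -11
n2.3 (MIN): min(-11, 11, -13) = -13
n2 (MAX): max(-1, -11, -13) = -1
root (MIN): min(4, -1) = -1
At root, MIN picks n2 (lowest: -1).
At n2, MAX picks n2.1 (highest: -1).
At n2.1, MIN picks n2.1.2 (lowest: -1).
Terminal value -1.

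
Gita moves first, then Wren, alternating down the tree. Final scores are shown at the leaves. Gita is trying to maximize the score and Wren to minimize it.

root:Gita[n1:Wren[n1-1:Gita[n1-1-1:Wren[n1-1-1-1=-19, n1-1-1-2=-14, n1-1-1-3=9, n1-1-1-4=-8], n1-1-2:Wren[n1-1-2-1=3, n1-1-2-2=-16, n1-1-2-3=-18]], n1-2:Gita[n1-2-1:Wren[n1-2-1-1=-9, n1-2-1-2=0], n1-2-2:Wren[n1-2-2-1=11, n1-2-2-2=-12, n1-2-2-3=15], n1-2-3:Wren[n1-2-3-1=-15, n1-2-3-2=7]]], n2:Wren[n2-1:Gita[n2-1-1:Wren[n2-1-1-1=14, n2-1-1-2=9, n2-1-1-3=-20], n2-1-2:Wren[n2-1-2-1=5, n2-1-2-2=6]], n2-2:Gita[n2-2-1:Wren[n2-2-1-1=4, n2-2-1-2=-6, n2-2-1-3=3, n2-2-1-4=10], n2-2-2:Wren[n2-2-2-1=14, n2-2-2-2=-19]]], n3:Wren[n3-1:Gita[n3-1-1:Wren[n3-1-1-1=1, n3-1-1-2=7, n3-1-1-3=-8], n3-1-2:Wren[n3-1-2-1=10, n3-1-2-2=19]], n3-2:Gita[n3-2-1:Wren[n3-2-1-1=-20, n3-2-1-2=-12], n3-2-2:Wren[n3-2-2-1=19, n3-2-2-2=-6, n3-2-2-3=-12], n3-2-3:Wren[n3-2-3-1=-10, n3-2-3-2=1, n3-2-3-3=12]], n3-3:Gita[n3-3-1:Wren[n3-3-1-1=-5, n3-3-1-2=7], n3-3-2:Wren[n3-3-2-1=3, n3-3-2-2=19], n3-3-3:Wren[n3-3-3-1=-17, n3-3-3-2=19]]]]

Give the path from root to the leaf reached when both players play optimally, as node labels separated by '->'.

root -> n2 -> n2-2 -> n2-2-1 -> n2-2-1-2

n1-1-1 (Wren): min(-19, -14, 9, -8) = -19
n1-1-2 (Wren): min(3, -16, -18) = -18
n1-1 (Gita): max(-19, -18) = -18
n1-2-1 (Wren): min(-9, 0) = -9
n1-2-2 (Wren): min(11, -12, 15) = -12
n1-2-3 (Wren): min(-15, 7) = -15
n1-2 (Gita): max(-9, -12, -15) = -9
n1 (Wren): min(-18, -9) = -18
n2-1-1 (Wren): min(14, 9, -20) = -20
n2-1-2 (Wren): min(5, 6) = 5
n2-1 (Gita): max(-20, 5) = 5
n2-2-1 (Wren): min(4, -6, 3, 10) = -6
n2-2-2 (Wren): min(14, -19) = -19
n2-2 (Gita): max(-6, -19) = -6
n2 (Wren): min(5, -6) = -6
n3-1-1 (Wren): min(1, 7, -8) = -8
n3-1-2 (Wren): min(10, 19) = 10
n3-1 (Gita): max(-8, 10) = 10
n3-2-1 (Wren): min(-20, -12) = -20
n3-2-2 (Wren): min(19, -6, -12) = -12
n3-2-3 (Wren): min(-10, 1, 12) = -10
n3-2 (Gita): max(-20, -12, -10) = -10
n3-3-1 (Wren): min(-5, 7) = -5
n3-3-2 (Wren): min(3, 19) = 3
n3-3-3 (Wren): min(-17, 19) = -17
n3-3 (Gita): max(-5, 3, -17) = 3
n3 (Wren): min(10, -10, 3) = -10
root (Gita): max(-18, -6, -10) = -6
At root, Gita picks n2 (highest: -6).
At n2, Wren picks n2-2 (lowest: -6).
At n2-2, Gita picks n2-2-1 (highest: -6).
At n2-2-1, Wren picks n2-2-1-2 (lowest: -6).
Terminal value -6.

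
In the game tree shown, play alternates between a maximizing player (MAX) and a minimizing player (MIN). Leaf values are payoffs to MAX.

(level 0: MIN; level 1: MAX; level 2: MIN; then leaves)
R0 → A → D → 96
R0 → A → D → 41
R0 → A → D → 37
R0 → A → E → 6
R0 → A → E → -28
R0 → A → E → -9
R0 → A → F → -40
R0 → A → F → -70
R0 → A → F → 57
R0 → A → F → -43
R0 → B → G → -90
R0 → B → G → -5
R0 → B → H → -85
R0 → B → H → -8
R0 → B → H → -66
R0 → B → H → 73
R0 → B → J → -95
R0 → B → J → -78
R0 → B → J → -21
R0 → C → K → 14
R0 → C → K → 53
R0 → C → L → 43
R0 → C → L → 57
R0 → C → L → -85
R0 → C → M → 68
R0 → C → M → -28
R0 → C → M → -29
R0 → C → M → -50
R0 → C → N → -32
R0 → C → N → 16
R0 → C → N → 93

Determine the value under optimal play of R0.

-85

D (MIN): min(96, 41, 37) = 37
E (MIN): min(6, -28, -9) = -28
F (MIN): min(-40, -70, 57, -43) = -70
A (MAX): max(37, -28, -70) = 37
G (MIN): min(-90, -5) = -90
H (MIN): min(-85, -8, -66, 73) = -85
J (MIN): min(-95, -78, -21) = -95
B (MAX): max(-90, -85, -95) = -85
K (MIN): min(14, 53) = 14
L (MIN): min(43, 57, -85) = -85
M (MIN): min(68, -28, -29, -50) = -50
N (MIN): min(-32, 16, 93) = -32
C (MAX): max(14, -85, -50, -32) = 14
R0 (MIN): min(37, -85, 14) = -85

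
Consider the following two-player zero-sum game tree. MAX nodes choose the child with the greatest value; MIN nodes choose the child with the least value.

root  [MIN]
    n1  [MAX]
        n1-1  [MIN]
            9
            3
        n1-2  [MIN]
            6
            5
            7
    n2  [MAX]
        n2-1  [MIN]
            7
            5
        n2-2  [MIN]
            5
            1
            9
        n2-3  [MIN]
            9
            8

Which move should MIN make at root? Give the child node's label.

n1

n1-1 (MIN): min(9, 3) = 3
n1-2 (MIN): min(6, 5, 7) = 5
n1 (MAX): max(3, 5) = 5
n2-1 (MIN): min(7, 5) = 5
n2-2 (MIN): min(5, 1, 9) = 1
n2-3 (MIN): min(9, 8) = 8
n2 (MAX): max(5, 1, 8) = 8
root (MIN): min(5, 8) = 5
MIN at root wants the lowest of {n1=5, n2=8}, so chooses n1.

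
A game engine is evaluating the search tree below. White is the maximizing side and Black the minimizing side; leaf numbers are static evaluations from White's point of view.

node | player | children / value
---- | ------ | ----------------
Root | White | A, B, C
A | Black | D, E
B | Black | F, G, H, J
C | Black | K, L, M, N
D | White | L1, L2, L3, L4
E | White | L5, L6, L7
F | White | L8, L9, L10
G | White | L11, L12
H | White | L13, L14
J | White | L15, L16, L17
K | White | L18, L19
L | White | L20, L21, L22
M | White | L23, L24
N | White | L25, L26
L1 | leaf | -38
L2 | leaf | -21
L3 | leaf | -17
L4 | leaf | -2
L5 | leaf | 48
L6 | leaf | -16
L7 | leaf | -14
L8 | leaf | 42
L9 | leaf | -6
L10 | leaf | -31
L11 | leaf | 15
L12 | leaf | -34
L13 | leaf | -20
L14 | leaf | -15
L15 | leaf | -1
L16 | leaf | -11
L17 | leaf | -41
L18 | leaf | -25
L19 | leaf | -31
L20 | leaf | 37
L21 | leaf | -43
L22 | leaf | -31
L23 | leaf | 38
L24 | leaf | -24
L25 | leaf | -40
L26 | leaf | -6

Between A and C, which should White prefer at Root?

A

D (White): max(-38, -21, -17, -2) = -2
E (White): max(48, -16, -14) = 48
A (Black): min(-2, 48) = -2
K (White): max(-25, -31) = -25
L (White): max(37, -43, -31) = 37
M (White): max(38, -24) = 38
N (White): max(-40, -6) = -6
C (Black): min(-25, 37, 38, -6) = -25
White prefers the higher value; A=-2, C=-25. A is better since -2 > -25.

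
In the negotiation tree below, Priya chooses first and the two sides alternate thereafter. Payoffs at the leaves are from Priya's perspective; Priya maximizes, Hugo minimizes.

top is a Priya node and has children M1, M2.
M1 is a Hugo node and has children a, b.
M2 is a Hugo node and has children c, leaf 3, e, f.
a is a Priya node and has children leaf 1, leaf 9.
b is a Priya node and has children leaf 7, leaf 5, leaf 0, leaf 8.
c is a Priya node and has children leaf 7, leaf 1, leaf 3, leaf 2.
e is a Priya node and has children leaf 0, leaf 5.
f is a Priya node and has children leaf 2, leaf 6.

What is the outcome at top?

8

a (Priya): max(1, 9) = 9
b (Priya): max(7, 5, 0, 8) = 8
M1 (Hugo): min(9, 8) = 8
c (Priya): max(7, 1, 3, 2) = 7
e (Priya): max(0, 5) = 5
f (Priya): max(2, 6) = 6
M2 (Hugo): min(7, 3, 5, 6) = 3
top (Priya): max(8, 3) = 8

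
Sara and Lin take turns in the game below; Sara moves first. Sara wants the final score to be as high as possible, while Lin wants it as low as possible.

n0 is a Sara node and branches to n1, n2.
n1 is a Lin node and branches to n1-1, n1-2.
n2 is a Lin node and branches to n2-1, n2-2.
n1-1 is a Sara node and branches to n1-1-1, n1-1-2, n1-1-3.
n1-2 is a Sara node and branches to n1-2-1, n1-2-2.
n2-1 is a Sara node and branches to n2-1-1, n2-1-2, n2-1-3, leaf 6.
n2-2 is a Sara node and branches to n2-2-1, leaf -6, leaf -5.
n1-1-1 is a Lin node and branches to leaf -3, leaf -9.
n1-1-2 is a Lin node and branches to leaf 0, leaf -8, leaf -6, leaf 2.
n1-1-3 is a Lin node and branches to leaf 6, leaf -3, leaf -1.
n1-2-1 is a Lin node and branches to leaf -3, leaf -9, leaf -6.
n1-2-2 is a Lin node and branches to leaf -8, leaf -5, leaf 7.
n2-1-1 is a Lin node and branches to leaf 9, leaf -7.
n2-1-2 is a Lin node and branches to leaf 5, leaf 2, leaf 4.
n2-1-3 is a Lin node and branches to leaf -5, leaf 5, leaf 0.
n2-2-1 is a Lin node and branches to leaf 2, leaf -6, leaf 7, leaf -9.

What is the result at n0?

n1-1-1 (Lin): min(-3, -9) = -9
n1-1-2 (Lin): min(0, -8, -6, 2) = -8
n1-1-3 (Lin): min(6, -3, -1) = -3
n1-1 (Sara): max(-9, -8, -3) = -3
n1-2-1 (Lin): min(-3, -9, -6) = -9
n1-2-2 (Lin): min(-8, -5, 7) = -8
n1-2 (Sara): max(-9, -8) = -8
n1 (Lin): min(-3, -8) = -8
n2-1-1 (Lin): min(9, -7) = -7
n2-1-2 (Lin): min(5, 2, 4) = 2
n2-1-3 (Lin): min(-5, 5, 0) = -5
n2-1 (Sara): max(-7, 2, -5, 6) = 6
n2-2-1 (Lin): min(2, -6, 7, -9) = -9
n2-2 (Sara): max(-9, -6, -5) = -5
n2 (Lin): min(6, -5) = -5
n0 (Sara): max(-8, -5) = -5

-5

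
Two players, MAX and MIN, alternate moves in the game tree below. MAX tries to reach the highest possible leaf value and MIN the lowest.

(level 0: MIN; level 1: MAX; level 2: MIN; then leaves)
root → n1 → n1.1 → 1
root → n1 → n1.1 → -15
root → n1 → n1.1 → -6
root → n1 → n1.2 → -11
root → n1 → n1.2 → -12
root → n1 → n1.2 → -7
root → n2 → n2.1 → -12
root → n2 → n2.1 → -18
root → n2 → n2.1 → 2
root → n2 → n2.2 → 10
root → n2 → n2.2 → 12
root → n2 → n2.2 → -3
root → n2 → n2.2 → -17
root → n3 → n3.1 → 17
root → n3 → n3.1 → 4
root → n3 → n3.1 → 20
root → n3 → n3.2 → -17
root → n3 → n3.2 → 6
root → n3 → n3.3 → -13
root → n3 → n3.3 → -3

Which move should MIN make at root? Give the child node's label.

n1.1 (MIN): min(1, -15, -6) = -15
n1.2 (MIN): min(-11, -12, -7) = -12
n1 (MAX): max(-15, -12) = -12
n2.1 (MIN): min(-12, -18, 2) = -18
n2.2 (MIN): min(10, 12, -3, -17) = -17
n2 (MAX): max(-18, -17) = -17
n3.1 (MIN): min(17, 4, 20) = 4
n3.2 (MIN): min(-17, 6) = -17
n3.3 (MIN): min(-13, -3) = -13
n3 (MAX): max(4, -17, -13) = 4
root (MIN): min(-12, -17, 4) = -17
MIN at root wants the lowest of {n1=-12, n2=-17, n3=4}, so chooses n2.

n2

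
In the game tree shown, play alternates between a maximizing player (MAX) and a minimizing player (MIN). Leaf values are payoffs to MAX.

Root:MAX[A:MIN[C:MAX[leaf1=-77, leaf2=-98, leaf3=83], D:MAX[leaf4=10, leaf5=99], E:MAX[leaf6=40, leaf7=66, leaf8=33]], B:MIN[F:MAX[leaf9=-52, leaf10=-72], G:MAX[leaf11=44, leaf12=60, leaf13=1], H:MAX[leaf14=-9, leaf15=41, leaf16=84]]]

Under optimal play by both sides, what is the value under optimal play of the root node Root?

66

C (MAX): max(-77, -98, 83) = 83
D (MAX): max(10, 99) = 99
E (MAX): max(40, 66, 33) = 66
A (MIN): min(83, 99, 66) = 66
F (MAX): max(-52, -72) = -52
G (MAX): max(44, 60, 1) = 60
H (MAX): max(-9, 41, 84) = 84
B (MIN): min(-52, 60, 84) = -52
Root (MAX): max(66, -52) = 66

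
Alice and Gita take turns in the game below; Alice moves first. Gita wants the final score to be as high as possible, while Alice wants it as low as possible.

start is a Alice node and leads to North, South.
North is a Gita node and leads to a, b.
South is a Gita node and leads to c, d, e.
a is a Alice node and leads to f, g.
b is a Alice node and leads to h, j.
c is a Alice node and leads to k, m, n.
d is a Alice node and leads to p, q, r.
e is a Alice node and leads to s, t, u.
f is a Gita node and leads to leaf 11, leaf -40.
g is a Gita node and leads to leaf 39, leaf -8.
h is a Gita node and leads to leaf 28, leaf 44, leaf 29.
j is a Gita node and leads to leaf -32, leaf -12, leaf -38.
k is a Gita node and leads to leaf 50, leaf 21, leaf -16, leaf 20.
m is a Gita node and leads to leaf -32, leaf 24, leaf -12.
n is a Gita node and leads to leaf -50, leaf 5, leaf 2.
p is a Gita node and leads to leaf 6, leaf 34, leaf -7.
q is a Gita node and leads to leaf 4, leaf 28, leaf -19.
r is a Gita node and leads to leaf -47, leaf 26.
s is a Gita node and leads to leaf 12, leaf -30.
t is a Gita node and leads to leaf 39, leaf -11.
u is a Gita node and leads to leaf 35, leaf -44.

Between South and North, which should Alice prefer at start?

k (Gita): max(50, 21, -16, 20) = 50
m (Gita): max(-32, 24, -12) = 24
n (Gita): max(-50, 5, 2) = 5
c (Alice): min(50, 24, 5) = 5
p (Gita): max(6, 34, -7) = 34
q (Gita): max(4, 28, -19) = 28
r (Gita): max(-47, 26) = 26
d (Alice): min(34, 28, 26) = 26
s (Gita): max(12, -30) = 12
t (Gita): max(39, -11) = 39
u (Gita): max(35, -44) = 35
e (Alice): min(12, 39, 35) = 12
South (Gita): max(5, 26, 12) = 26
f (Gita): max(11, -40) = 11
g (Gita): max(39, -8) = 39
a (Alice): min(11, 39) = 11
h (Gita): max(28, 44, 29) = 44
j (Gita): max(-32, -12, -38) = -12
b (Alice): min(44, -12) = -12
North (Gita): max(11, -12) = 11
Alice prefers the lower value; South=26, North=11. North is better since 11 < 26.

North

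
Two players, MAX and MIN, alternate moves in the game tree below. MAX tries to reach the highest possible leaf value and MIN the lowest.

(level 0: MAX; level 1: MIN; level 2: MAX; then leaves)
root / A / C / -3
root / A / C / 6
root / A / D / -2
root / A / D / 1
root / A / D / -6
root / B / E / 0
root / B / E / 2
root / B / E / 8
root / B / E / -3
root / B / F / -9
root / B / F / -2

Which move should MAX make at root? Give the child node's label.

C (MAX): max(-3, 6) = 6
D (MAX): max(-2, 1, -6) = 1
A (MIN): min(6, 1) = 1
E (MAX): max(0, 2, 8, -3) = 8
F (MAX): max(-9, -2) = -2
B (MIN): min(8, -2) = -2
root (MAX): max(1, -2) = 1
MAX at root wants the highest of {A=1, B=-2}, so chooses A.

A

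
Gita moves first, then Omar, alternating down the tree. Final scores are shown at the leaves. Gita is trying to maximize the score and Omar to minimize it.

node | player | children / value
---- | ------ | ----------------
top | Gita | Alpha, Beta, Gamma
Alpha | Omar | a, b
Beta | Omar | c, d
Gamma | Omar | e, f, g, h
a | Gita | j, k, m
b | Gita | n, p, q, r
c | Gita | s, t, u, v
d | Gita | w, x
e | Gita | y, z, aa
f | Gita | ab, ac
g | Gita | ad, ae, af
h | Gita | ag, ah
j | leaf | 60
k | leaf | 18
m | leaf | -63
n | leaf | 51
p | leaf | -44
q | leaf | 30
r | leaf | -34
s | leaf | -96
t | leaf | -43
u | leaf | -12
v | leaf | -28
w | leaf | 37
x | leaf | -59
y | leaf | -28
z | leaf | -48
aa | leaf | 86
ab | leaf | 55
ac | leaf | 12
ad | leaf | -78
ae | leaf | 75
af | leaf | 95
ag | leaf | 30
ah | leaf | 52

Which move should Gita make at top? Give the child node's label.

a (Gita): max(60, 18, -63) = 60
b (Gita): max(51, -44, 30, -34) = 51
Alpha (Omar): min(60, 51) = 51
c (Gita): max(-96, -43, -12, -28) = -12
d (Gita): max(37, -59) = 37
Beta (Omar): min(-12, 37) = -12
e (Gita): max(-28, -48, 86) = 86
f (Gita): max(55, 12) = 55
g (Gita): max(-78, 75, 95) = 95
h (Gita): max(30, 52) = 52
Gamma (Omar): min(86, 55, 95, 52) = 52
top (Gita): max(51, -12, 52) = 52
Gita at top wants the highest of {Alpha=51, Beta=-12, Gamma=52}, so chooses Gamma.

Gamma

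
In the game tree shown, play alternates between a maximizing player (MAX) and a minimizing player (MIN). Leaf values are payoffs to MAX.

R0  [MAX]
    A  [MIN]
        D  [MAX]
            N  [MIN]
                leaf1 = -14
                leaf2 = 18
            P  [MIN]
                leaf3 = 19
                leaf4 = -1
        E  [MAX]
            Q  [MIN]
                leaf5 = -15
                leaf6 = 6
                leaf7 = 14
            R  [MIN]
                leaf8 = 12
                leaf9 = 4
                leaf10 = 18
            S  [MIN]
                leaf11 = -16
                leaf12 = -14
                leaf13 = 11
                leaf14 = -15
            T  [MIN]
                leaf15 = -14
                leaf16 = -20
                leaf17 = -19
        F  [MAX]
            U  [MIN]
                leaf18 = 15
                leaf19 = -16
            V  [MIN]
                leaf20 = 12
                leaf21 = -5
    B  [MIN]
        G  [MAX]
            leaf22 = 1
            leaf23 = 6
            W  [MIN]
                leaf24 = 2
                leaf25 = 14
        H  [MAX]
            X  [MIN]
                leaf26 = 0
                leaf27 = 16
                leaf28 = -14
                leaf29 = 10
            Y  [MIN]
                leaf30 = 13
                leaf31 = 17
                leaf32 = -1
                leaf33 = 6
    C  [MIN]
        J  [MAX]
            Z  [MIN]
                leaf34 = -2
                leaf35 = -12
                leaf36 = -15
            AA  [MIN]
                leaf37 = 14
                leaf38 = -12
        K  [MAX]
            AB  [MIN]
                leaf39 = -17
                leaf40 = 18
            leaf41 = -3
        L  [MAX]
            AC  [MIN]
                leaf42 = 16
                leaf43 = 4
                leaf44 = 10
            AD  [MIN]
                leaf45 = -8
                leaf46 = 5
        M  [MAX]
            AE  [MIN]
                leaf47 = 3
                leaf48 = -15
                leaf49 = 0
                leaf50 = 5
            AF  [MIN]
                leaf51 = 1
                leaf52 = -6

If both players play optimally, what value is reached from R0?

-1

N (MIN): min(-14, 18) = -14
P (MIN): min(19, -1) = -1
D (MAX): max(-14, -1) = -1
Q (MIN): min(-15, 6, 14) = -15
R (MIN): min(12, 4, 18) = 4
S (MIN): min(-16, -14, 11, -15) = -16
T (MIN): min(-14, -20, -19) = -20
E (MAX): max(-15, 4, -16, -20) = 4
U (MIN): min(15, -16) = -16
V (MIN): min(12, -5) = -5
F (MAX): max(-16, -5) = -5
A (MIN): min(-1, 4, -5) = -5
W (MIN): min(2, 14) = 2
G (MAX): max(1, 6, 2) = 6
X (MIN): min(0, 16, -14, 10) = -14
Y (MIN): min(13, 17, -1, 6) = -1
H (MAX): max(-14, -1) = -1
B (MIN): min(6, -1) = -1
Z (MIN): min(-2, -12, -15) = -15
AA (MIN): min(14, -12) = -12
J (MAX): max(-15, -12) = -12
AB (MIN): min(-17, 18) = -17
K (MAX): max(-17, -3) = -3
AC (MIN): min(16, 4, 10) = 4
AD (MIN): min(-8, 5) = -8
L (MAX): max(4, -8) = 4
AE (MIN): min(3, -15, 0, 5) = -15
AF (MIN): min(1, -6) = -6
M (MAX): max(-15, -6) = -6
C (MIN): min(-12, -3, 4, -6) = -12
R0 (MAX): max(-5, -1, -12) = -1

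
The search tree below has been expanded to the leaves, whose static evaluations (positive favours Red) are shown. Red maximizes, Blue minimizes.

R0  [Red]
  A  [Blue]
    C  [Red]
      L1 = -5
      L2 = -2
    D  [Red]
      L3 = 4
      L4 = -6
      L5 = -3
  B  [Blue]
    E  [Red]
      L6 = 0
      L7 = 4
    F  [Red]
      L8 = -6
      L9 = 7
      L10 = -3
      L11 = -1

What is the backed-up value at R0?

4

C (Red): max(-5, -2) = -2
D (Red): max(4, -6, -3) = 4
A (Blue): min(-2, 4) = -2
E (Red): max(0, 4) = 4
F (Red): max(-6, 7, -3, -1) = 7
B (Blue): min(4, 7) = 4
R0 (Red): max(-2, 4) = 4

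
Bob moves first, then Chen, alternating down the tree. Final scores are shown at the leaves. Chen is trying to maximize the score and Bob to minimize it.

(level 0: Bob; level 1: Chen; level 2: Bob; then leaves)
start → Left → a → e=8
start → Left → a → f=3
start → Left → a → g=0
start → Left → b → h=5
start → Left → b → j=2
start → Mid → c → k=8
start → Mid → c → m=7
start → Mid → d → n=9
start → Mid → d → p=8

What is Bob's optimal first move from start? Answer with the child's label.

a (Bob): min(8, 3, 0) = 0
b (Bob): min(5, 2) = 2
Left (Chen): max(0, 2) = 2
c (Bob): min(8, 7) = 7
d (Bob): min(9, 8) = 8
Mid (Chen): max(7, 8) = 8
start (Bob): min(2, 8) = 2
Bob at start wants the lowest of {Left=2, Mid=8}, so chooses Left.

Left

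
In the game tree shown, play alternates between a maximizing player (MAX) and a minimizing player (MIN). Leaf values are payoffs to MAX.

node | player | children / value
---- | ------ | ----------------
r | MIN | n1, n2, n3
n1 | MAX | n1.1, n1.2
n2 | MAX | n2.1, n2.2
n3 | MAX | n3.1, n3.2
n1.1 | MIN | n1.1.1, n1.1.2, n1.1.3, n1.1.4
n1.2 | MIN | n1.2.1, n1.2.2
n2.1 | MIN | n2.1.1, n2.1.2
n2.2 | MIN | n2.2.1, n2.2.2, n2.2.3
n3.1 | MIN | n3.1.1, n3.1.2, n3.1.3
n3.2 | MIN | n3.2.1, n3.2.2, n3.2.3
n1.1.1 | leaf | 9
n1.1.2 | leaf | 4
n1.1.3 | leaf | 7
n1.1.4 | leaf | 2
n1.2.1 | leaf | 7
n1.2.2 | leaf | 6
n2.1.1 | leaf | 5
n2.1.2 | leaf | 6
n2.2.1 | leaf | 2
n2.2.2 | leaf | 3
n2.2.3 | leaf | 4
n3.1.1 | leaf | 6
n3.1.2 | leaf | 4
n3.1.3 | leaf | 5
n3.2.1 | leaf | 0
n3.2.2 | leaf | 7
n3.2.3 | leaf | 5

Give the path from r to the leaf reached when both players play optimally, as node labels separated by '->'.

r -> n3 -> n3.1 -> n3.1.2

n1.1 (MIN): min(9, 4, 7, 2) = 2
n1.2 (MIN): min(7, 6) = 6
n1 (MAX): max(2, 6) = 6
n2.1 (MIN): min(5, 6) = 5
n2.2 (MIN): min(2, 3, 4) = 2
n2 (MAX): max(5, 2) = 5
n3.1 (MIN): min(6, 4, 5) = 4
n3.2 (MIN): min(0, 7, 5) = 0
n3 (MAX): max(4, 0) = 4
r (MIN): min(6, 5, 4) = 4
At r, MIN picks n3 (lowest: 4).
At n3, MAX picks n3.1 (highest: 4).
At n3.1, MIN picks n3.1.2 (lowest: 4).
Terminal value 4.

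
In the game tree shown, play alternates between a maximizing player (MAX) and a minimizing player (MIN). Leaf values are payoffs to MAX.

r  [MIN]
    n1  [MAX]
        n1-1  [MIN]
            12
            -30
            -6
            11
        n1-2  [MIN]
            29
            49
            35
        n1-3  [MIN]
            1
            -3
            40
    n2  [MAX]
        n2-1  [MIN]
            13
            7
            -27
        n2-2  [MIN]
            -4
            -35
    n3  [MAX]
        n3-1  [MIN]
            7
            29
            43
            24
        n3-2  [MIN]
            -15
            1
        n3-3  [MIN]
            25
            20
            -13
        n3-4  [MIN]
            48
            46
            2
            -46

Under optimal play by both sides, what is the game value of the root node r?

-27

n1-1 (MIN): min(12, -30, -6, 11) = -30
n1-2 (MIN): min(29, 49, 35) = 29
n1-3 (MIN): min(1, -3, 40) = -3
n1 (MAX): max(-30, 29, -3) = 29
n2-1 (MIN): min(13, 7, -27) = -27
n2-2 (MIN): min(-4, -35) = -35
n2 (MAX): max(-27, -35) = -27
n3-1 (MIN): min(7, 29, 43, 24) = 7
n3-2 (MIN): min(-15, 1) = -15
n3-3 (MIN): min(25, 20, -13) = -13
n3-4 (MIN): min(48, 46, 2, -46) = -46
n3 (MAX): max(7, -15, -13, -46) = 7
r (MIN): min(29, -27, 7) = -27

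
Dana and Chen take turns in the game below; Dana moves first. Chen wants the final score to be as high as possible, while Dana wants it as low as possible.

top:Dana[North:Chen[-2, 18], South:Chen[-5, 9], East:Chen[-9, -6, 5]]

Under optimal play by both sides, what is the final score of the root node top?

North (Chen): max(-2, 18) = 18
South (Chen): max(-5, 9) = 9
East (Chen): max(-9, -6, 5) = 5
top (Dana): min(18, 9, 5) = 5

5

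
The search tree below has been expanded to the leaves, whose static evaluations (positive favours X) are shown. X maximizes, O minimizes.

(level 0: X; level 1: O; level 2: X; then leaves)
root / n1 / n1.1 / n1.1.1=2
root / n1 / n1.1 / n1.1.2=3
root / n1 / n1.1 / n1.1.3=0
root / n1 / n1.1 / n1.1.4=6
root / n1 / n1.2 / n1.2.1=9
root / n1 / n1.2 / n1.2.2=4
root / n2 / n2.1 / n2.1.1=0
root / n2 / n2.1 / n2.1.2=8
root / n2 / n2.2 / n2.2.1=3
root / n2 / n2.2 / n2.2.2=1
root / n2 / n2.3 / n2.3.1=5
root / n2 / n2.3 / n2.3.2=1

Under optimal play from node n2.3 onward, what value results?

5

n2.3 (X): max(5, 1) = 5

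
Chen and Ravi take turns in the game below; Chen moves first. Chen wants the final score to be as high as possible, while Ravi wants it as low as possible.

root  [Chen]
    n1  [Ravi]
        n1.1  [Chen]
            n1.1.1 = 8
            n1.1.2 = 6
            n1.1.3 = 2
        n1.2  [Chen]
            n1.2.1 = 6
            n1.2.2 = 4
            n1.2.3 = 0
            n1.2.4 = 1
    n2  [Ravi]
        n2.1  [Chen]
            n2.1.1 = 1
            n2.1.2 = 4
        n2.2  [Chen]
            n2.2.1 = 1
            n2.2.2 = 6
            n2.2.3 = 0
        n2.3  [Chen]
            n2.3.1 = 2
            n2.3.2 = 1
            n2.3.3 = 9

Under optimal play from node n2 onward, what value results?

n2.1 (Chen): max(1, 4) = 4
n2.2 (Chen): max(1, 6, 0) = 6
n2.3 (Chen): max(2, 1, 9) = 9
n2 (Ravi): min(4, 6, 9) = 4

4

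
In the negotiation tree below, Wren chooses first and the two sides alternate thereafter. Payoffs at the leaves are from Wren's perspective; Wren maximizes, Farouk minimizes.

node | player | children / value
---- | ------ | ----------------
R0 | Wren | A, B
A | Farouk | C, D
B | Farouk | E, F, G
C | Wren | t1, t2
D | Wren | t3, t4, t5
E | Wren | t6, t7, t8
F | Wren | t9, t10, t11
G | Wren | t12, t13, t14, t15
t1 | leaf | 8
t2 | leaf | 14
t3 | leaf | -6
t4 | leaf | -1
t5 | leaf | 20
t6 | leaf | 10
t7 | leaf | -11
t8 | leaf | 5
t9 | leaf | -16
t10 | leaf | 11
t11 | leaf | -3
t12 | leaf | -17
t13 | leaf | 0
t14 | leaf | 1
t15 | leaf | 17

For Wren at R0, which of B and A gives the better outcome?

E (Wren): max(10, -11, 5) = 10
F (Wren): max(-16, 11, -3) = 11
G (Wren): max(-17, 0, 1, 17) = 17
B (Farouk): min(10, 11, 17) = 10
C (Wren): max(8, 14) = 14
D (Wren): max(-6, -1, 20) = 20
A (Farouk): min(14, 20) = 14
Wren prefers the higher value; B=10, A=14. A is better since 14 > 10.

A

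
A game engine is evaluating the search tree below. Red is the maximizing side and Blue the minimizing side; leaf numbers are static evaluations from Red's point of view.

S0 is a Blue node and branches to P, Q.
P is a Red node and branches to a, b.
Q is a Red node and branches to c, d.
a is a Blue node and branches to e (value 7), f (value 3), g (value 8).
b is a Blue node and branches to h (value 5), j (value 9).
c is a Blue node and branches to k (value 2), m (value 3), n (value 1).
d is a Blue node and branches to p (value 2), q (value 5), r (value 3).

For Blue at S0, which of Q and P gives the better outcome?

c (Blue): min(2, 3, 1) = 1
d (Blue): min(2, 5, 3) = 2
Q (Red): max(1, 2) = 2
a (Blue): min(7, 3, 8) = 3
b (Blue): min(5, 9) = 5
P (Red): max(3, 5) = 5
Blue prefers the lower value; Q=2, P=5. Q is better since 2 < 5.

Q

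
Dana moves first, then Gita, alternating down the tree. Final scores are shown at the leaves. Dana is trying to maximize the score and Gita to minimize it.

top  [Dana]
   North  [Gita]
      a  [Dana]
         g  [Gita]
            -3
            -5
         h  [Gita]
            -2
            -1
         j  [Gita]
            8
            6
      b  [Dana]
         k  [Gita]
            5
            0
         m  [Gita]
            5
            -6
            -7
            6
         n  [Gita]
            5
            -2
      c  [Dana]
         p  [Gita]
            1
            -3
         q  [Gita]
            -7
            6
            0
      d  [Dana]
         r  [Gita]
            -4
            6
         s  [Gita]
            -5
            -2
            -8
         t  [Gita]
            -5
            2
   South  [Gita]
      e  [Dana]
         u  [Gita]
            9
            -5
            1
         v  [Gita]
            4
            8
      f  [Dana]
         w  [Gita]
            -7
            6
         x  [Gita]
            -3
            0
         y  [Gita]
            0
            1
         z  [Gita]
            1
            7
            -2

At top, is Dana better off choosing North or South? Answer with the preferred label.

g (Gita): min(-3, -5) = -5
h (Gita): min(-2, -1) = -2
j (Gita): min(8, 6) = 6
a (Dana): max(-5, -2, 6) = 6
k (Gita): min(5, 0) = 0
m (Gita): min(5, -6, -7, 6) = -7
n (Gita): min(5, -2) = -2
b (Dana): max(0, -7, -2) = 0
p (Gita): min(1, -3) = -3
q (Gita): min(-7, 6, 0) = -7
c (Dana): max(-3, -7) = -3
r (Gita): min(-4, 6) = -4
s (Gita): min(-5, -2, -8) = -8
t (Gita): min(-5, 2) = -5
d (Dana): max(-4, -8, -5) = -4
North (Gita): min(6, 0, -3, -4) = -4
u (Gita): min(9, -5, 1) = -5
v (Gita): min(4, 8) = 4
e (Dana): max(-5, 4) = 4
w (Gita): min(-7, 6) = -7
x (Gita): min(-3, 0) = -3
y (Gita): min(0, 1) = 0
z (Gita): min(1, 7, -2) = -2
f (Dana): max(-7, -3, 0, -2) = 0
South (Gita): min(4, 0) = 0
Dana prefers the higher value; North=-4, South=0. South is better since 0 > -4.

South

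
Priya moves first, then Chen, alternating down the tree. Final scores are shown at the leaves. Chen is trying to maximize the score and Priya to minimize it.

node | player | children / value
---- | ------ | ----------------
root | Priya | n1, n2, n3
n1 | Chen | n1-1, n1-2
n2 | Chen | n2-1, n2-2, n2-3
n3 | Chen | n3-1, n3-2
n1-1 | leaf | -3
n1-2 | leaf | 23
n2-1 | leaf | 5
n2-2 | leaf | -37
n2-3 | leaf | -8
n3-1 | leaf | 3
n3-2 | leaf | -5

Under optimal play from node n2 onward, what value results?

n2 (Chen): max(5, -37, -8) = 5

5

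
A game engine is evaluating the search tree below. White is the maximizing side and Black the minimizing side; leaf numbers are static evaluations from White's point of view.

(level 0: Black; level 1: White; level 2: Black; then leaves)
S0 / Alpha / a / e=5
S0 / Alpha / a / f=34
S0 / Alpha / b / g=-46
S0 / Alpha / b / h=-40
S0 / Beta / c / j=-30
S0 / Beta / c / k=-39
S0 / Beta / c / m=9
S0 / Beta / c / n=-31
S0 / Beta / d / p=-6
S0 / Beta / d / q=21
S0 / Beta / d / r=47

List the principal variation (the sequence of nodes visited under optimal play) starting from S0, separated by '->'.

S0 -> Beta -> d -> p

a (Black): min(5, 34) = 5
b (Black): min(-46, -40) = -46
Alpha (White): max(5, -46) = 5
c (Black): min(-30, -39, 9, -31) = -39
d (Black): min(-6, 21, 47) = -6
Beta (White): max(-39, -6) = -6
S0 (Black): min(5, -6) = -6
At S0, Black picks Beta (lowest: -6).
At Beta, White picks d (highest: -6).
At d, Black picks p (lowest: -6).
Terminal value -6.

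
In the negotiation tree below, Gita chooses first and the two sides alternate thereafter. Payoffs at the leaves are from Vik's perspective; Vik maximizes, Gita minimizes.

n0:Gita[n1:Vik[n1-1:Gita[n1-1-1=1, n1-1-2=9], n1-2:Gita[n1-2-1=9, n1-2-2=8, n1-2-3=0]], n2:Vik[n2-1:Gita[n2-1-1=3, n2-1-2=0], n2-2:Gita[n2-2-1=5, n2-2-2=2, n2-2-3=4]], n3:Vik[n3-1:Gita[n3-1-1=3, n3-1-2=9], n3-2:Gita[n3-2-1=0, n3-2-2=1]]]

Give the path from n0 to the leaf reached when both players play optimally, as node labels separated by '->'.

n1-1 (Gita): min(1, 9) = 1
n1-2 (Gita): min(9, 8, 0) = 0
n1 (Vik): max(1, 0) = 1
n2-1 (Gita): min(3, 0) = 0
n2-2 (Gita): min(5, 2, 4) = 2
n2 (Vik): max(0, 2) = 2
n3-1 (Gita): min(3, 9) = 3
n3-2 (Gita): min(0, 1) = 0
n3 (Vik): max(3, 0) = 3
n0 (Gita): min(1, 2, 3) = 1
At n0, Gita picks n1 (lowest: 1).
At n1, Vik picks n1-1 (highest: 1).
At n1-1, Gita picks n1-1-1 (lowest: 1).
Terminal value 1.

n0 -> n1 -> n1-1 -> n1-1-1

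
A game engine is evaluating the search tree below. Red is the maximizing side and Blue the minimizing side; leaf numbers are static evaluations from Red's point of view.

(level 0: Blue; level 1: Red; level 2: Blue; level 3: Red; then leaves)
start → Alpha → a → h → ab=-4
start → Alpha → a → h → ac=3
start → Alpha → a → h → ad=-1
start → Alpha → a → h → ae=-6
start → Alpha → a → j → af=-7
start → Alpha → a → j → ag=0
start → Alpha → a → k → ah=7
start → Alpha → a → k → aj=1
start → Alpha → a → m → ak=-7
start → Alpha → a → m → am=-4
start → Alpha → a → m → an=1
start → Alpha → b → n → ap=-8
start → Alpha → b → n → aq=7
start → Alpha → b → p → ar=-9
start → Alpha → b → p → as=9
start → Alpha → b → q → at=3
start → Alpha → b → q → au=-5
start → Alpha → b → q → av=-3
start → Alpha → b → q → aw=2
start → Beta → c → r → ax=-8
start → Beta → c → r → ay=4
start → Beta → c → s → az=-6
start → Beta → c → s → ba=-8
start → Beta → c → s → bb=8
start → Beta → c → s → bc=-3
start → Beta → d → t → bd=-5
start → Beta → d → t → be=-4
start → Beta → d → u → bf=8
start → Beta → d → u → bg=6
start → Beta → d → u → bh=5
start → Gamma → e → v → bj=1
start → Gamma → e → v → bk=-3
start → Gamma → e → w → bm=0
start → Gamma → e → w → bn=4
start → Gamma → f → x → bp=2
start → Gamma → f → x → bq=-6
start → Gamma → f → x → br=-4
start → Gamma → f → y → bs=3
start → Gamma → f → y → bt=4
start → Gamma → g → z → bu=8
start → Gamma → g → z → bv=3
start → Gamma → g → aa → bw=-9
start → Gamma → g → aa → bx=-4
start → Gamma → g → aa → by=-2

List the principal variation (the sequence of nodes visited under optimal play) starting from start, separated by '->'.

h (Red): max(-4, 3, -1, -6) = 3
j (Red): max(-7, 0) = 0
k (Red): max(7, 1) = 7
m (Red): max(-7, -4, 1) = 1
a (Blue): min(3, 0, 7, 1) = 0
n (Red): max(-8, 7) = 7
p (Red): max(-9, 9) = 9
q (Red): max(3, -5, -3, 2) = 3
b (Blue): min(7, 9, 3) = 3
Alpha (Red): max(0, 3) = 3
r (Red): max(-8, 4) = 4
s (Red): max(-6, -8, 8, -3) = 8
c (Blue): min(4, 8) = 4
t (Red): max(-5, -4) = -4
u (Red): max(8, 6, 5) = 8
d (Blue): min(-4, 8) = -4
Beta (Red): max(4, -4) = 4
v (Red): max(1, -3) = 1
w (Red): max(0, 4) = 4
e (Blue): min(1, 4) = 1
x (Red): max(2, -6, -4) = 2
y (Red): max(3, 4) = 4
f (Blue): min(2, 4) = 2
z (Red): max(8, 3) = 8
aa (Red): max(-9, -4, -2) = -2
g (Blue): min(8, -2) = -2
Gamma (Red): max(1, 2, -2) = 2
start (Blue): min(3, 4, 2) = 2
At start, Blue picks Gamma (lowest: 2).
At Gamma, Red picks f (highest: 2).
At f, Blue picks x (lowest: 2).
At x, Red picks bp (highest: 2).
Terminal value 2.

start -> Gamma -> f -> x -> bp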